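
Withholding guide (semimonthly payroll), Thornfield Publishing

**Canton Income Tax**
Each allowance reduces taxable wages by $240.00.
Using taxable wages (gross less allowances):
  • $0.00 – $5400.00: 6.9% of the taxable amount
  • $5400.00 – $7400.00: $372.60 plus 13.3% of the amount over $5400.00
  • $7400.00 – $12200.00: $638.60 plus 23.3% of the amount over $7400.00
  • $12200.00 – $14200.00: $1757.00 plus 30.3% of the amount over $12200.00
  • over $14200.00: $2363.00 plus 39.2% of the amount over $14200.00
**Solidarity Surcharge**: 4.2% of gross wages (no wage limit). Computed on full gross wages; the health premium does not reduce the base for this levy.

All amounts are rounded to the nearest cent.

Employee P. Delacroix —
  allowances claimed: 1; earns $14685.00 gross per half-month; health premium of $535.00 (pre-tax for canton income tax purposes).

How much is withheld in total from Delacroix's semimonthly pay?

$2891.90

Canton Income Tax: taxable = $14685.00 − $535.00 − 1×$240.00 = $13910.00
  $1757.00 + 30.3% × ($13910.00 − $12200.00) = $1757.00 + 30.3% × $1710.00 = $2275.13
Solidarity Surcharge: 4.2% × $14685.00 = $616.77
Total: $2275.13 + $616.77 = $2891.90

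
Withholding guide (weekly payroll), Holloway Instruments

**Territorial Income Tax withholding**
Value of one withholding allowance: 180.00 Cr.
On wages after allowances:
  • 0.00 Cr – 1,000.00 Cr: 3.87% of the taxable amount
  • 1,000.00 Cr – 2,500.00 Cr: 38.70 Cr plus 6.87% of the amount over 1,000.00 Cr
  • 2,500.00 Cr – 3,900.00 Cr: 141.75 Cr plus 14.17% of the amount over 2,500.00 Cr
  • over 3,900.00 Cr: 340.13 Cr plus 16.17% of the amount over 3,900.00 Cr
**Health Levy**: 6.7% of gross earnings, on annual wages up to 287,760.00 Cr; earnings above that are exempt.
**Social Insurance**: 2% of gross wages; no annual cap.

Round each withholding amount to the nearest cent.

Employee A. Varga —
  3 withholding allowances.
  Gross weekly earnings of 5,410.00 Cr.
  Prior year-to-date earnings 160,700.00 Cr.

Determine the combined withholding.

967.65 Cr

Territorial Income Tax: taxable = 5,410.00 Cr − 3×180.00 Cr = 4,870.00 Cr
  340.13 Cr + 16.17% × (4,870.00 Cr − 3,900.00 Cr) = 340.13 Cr + 16.17% × 970.00 Cr = 496.98 Cr
Health Levy: 6.7% × 5,410.00 Cr = 362.47 Cr
Social Insurance: 2% × 5,410.00 Cr = 108.20 Cr
Total: 496.98 Cr + 362.47 Cr + 108.20 Cr = 967.65 Cr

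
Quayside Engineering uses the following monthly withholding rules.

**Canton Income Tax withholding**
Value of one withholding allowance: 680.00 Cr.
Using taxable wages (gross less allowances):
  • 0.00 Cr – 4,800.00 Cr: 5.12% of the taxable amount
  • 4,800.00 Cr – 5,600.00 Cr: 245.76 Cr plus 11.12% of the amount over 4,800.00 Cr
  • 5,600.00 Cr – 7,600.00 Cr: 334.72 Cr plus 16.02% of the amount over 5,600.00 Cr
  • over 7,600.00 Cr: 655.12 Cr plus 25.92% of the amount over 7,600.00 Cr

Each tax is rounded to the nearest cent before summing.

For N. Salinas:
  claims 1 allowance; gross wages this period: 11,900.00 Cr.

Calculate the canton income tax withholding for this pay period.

Canton Income Tax: taxable = 11,900.00 Cr − 1×680.00 Cr = 11,220.00 Cr
  655.12 Cr + 25.92% × (11,220.00 Cr − 7,600.00 Cr) = 655.12 Cr + 25.92% × 3,620.00 Cr = 1,593.42 Cr

1,593.42 Cr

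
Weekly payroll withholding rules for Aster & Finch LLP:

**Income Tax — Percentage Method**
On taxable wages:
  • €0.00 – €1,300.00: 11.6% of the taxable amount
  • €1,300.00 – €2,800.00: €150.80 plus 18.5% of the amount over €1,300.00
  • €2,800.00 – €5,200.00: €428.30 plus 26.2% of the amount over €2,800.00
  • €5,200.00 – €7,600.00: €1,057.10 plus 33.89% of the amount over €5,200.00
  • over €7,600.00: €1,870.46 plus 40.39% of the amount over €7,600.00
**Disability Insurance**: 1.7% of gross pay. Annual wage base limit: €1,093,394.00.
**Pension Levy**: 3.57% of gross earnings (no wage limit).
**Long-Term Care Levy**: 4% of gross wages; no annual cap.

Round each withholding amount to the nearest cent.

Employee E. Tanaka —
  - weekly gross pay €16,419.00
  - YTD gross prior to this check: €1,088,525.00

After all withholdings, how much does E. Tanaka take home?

Income Tax: taxable = €16,419.00
  €1,870.46 + 40.39% × (€16,419.00 − €7,600.00) = €1,870.46 + 40.39% × €8,819.00 = €5,432.45
Disability Insurance: cap €1,093,394.00 − YTD €1,088,525.00 = €4,869.00 subject; 1.7% × €4,869.00 = €82.77
Pension Levy: 3.57% × €16,419.00 = €586.16
Long-Term Care Levy: 4% × €16,419.00 = €656.76
Total withheld: €5,432.45 + €82.77 + €586.16 + €656.76 = €6,758.14
Net pay: €16,419.00 − €6,758.14 = €9,660.86

€9,660.86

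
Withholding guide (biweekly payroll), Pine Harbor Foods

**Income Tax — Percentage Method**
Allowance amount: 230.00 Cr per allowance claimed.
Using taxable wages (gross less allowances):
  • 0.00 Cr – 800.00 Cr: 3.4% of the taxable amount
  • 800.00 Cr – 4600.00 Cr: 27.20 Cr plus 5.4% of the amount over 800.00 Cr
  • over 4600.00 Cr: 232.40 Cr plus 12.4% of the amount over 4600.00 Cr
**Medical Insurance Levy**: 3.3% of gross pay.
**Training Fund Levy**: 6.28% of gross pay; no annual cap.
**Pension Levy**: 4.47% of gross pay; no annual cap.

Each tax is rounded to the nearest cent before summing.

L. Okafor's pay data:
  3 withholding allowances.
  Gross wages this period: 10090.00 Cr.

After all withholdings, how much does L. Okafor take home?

Income Tax: taxable = 10090.00 Cr − 3×230.00 Cr = 9400.00 Cr
  232.40 Cr + 12.4% × (9400.00 Cr − 4600.00 Cr) = 232.40 Cr + 12.4% × 4800.00 Cr = 827.60 Cr
Medical Insurance Levy: 3.3% × 10090.00 Cr = 332.97 Cr
Training Fund Levy: 6.28% × 10090.00 Cr = 633.65 Cr
Pension Levy: 4.47% × 10090.00 Cr = 451.02 Cr
Total withheld: 827.60 Cr + 332.97 Cr + 633.65 Cr + 451.02 Cr = 2245.24 Cr
Net pay: 10090.00 Cr − 2245.24 Cr = 7844.76 Cr

7844.76 Cr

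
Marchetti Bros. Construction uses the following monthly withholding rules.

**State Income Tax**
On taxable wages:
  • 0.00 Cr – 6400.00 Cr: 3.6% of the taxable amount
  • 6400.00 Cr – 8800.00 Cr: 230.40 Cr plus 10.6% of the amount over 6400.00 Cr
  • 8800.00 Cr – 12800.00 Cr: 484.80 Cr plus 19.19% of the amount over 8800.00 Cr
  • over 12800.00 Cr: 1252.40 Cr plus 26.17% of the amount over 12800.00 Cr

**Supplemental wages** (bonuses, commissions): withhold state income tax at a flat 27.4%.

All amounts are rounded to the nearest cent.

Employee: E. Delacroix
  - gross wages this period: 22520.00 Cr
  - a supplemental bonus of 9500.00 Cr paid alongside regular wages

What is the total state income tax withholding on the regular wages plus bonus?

State Income Tax: taxable = 22520.00 Cr
  1252.40 Cr + 26.17% × (22520.00 Cr − 12800.00 Cr) = 1252.40 Cr + 26.17% × 9720.00 Cr = 3796.12 Cr
Supplemental (27.4% flat on bonus): 27.4% × 9500.00 Cr = 2603.00 Cr
Total state income tax: 3796.12 Cr + 2603.00 Cr = 6399.12 Cr

6399.12 Cr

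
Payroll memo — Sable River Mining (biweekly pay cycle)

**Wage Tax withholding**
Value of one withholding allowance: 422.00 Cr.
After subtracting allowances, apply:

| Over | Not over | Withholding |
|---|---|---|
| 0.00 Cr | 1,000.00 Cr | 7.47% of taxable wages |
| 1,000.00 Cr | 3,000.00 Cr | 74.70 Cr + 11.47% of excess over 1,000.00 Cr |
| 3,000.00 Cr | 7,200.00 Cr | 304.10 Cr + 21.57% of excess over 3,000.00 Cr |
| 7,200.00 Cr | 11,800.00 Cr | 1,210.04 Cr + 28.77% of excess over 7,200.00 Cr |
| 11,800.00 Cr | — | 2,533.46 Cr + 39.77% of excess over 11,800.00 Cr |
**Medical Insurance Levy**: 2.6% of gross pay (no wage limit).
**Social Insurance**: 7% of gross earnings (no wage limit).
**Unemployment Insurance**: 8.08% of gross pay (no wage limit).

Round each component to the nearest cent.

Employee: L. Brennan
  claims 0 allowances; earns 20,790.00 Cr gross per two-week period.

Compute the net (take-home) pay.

11,005.55 Cr

Wage Tax: taxable = 20,790.00 Cr
  2,533.46 Cr + 39.77% × (20,790.00 Cr − 11,800.00 Cr) = 2,533.46 Cr + 39.77% × 8,990.00 Cr = 6,108.78 Cr
Medical Insurance Levy: 2.6% × 20,790.00 Cr = 540.54 Cr
Social Insurance: 7% × 20,790.00 Cr = 1,455.30 Cr
Unemployment Insurance: 8.08% × 20,790.00 Cr = 1,679.83 Cr
Total withheld: 6,108.78 Cr + 540.54 Cr + 1,455.30 Cr + 1,679.83 Cr = 9,784.45 Cr
Net pay: 20,790.00 Cr − 9,784.45 Cr = 11,005.55 Cr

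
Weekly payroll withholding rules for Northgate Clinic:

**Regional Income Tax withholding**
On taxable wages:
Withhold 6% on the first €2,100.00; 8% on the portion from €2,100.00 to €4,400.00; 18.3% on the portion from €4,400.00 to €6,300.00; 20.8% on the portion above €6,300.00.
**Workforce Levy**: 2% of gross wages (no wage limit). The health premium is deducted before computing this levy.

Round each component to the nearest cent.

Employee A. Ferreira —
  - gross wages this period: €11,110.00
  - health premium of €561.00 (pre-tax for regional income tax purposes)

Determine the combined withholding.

€1,752.47

Regional Income Tax: taxable = €11,110.00 − €561.00 = €10,549.00
  €657.70 + 20.8% × (€10,549.00 − €6,300.00) = €657.70 + 20.8% × €4,249.00 = €1,541.49
Workforce Levy: 2% × €10,549.00 = €210.98
Total: €1,541.49 + €210.98 = €1,752.47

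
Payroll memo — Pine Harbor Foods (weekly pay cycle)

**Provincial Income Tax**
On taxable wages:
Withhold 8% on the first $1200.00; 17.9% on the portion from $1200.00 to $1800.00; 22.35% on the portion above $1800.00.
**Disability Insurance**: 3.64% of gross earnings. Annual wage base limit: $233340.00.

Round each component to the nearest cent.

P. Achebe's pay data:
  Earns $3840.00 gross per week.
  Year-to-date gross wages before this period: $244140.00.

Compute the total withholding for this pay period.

Provincial Income Tax: taxable = $3840.00
  $203.40 + 22.35% × ($3840.00 − $1800.00) = $203.40 + 22.35% × $2040.00 = $659.34
Disability Insurance: YTD $244140.00 ≥ cap $233340.00 → $0.00
Total: $659.34 + $0.00 = $659.34

$659.34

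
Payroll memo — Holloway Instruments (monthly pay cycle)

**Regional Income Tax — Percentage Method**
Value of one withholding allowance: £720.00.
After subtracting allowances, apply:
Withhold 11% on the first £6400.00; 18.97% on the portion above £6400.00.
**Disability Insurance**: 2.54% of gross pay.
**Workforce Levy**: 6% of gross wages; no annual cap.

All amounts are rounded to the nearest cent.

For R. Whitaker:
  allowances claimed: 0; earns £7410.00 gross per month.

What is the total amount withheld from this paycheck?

£1528.41

Regional Income Tax: taxable = £7410.00
  £704.00 + 18.97% × (£7410.00 − £6400.00) = £704.00 + 18.97% × £1010.00 = £895.60
Disability Insurance: 2.54% × £7410.00 = £188.21
Workforce Levy: 6% × £7410.00 = £444.60
Total: £895.60 + £188.21 + £444.60 = £1528.41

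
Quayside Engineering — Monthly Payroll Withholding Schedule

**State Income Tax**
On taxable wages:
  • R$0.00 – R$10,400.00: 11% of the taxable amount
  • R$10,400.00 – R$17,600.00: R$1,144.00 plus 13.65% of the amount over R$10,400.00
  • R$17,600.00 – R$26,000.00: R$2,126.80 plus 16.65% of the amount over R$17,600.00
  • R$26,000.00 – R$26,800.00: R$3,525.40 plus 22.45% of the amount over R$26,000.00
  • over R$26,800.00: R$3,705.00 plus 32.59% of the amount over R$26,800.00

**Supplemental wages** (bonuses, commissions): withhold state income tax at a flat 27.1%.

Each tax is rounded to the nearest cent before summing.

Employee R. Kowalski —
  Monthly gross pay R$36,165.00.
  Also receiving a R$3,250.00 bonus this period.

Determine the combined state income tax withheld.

R$7,637.80

State Income Tax: taxable = R$36,165.00
  R$3,705.00 + 32.59% × (R$36,165.00 − R$26,800.00) = R$3,705.00 + 32.59% × R$9,365.00 = R$6,757.05
Supplemental (27.1% flat on bonus): 27.1% × R$3,250.00 = R$880.75
Total state income tax: R$6,757.05 + R$880.75 = R$7,637.80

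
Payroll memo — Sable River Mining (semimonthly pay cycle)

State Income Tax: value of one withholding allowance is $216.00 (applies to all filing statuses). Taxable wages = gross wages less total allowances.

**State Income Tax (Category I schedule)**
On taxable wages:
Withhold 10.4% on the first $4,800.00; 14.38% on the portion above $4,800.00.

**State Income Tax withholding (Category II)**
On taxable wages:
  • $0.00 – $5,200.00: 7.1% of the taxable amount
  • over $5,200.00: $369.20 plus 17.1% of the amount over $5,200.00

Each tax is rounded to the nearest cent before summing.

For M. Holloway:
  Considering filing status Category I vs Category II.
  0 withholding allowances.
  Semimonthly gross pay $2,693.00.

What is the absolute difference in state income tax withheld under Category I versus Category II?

$88.87

State Income Tax (Category I): taxable = $2,693.00
  10.4% × $2,693.00 = $280.07
State Income Tax (Category II): taxable = $2,693.00
  7.1% × $2,693.00 = $191.20
Difference: |$280.07 − $191.20| = $88.87 (higher under Category I)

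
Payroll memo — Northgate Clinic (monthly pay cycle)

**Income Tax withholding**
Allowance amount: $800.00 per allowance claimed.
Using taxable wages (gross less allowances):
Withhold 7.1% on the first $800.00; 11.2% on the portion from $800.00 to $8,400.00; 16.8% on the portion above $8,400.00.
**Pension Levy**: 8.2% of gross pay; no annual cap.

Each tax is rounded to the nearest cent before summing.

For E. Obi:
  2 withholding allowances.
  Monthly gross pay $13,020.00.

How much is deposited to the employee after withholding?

$10,537.00

Income Tax: taxable = $13,020.00 − 2×$800.00 = $11,420.00
  $908.00 + 16.8% × ($11,420.00 − $8,400.00) = $908.00 + 16.8% × $3,020.00 = $1,415.36
Pension Levy: 8.2% × $13,020.00 = $1,067.64
Total withheld: $1,415.36 + $1,067.64 = $2,483.00
Net pay: $13,020.00 − $2,483.00 = $10,537.00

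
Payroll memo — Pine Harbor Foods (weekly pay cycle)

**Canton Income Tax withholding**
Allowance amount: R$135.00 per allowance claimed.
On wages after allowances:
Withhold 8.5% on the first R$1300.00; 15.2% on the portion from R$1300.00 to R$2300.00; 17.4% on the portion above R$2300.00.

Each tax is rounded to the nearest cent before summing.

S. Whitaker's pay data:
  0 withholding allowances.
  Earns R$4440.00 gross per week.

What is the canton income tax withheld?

Canton Income Tax: taxable = R$4440.00
  R$262.50 + 17.4% × (R$4440.00 − R$2300.00) = R$262.50 + 17.4% × R$2140.00 = R$634.86

R$634.86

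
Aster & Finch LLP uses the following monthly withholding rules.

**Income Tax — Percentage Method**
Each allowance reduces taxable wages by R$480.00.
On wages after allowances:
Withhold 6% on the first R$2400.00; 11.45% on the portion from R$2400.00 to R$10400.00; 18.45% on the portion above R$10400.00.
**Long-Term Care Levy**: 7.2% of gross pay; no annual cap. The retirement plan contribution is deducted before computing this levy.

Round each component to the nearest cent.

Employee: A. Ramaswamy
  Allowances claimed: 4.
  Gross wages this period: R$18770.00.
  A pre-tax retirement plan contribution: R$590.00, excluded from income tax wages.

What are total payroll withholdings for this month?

R$3450.13

Income Tax: taxable = R$18770.00 − R$590.00 − 4×R$480.00 = R$16260.00
  R$1060.00 + 18.45% × (R$16260.00 − R$10400.00) = R$1060.00 + 18.45% × R$5860.00 = R$2141.17
Long-Term Care Levy: 7.2% × R$18180.00 = R$1308.96
Total: R$2141.17 + R$1308.96 = R$3450.13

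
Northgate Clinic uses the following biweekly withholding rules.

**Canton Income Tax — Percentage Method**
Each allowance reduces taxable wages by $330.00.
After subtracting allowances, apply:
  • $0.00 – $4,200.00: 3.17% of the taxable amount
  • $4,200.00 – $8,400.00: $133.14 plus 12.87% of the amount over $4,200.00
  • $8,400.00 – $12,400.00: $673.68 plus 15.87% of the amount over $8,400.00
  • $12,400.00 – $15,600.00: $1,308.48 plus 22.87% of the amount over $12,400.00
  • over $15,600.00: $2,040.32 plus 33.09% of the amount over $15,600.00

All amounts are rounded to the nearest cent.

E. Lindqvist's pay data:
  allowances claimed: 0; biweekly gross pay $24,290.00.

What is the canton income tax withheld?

$4,915.84

Canton Income Tax: taxable = $24,290.00
  $2,040.32 + 33.09% × ($24,290.00 − $15,600.00) = $2,040.32 + 33.09% × $8,690.00 = $4,915.84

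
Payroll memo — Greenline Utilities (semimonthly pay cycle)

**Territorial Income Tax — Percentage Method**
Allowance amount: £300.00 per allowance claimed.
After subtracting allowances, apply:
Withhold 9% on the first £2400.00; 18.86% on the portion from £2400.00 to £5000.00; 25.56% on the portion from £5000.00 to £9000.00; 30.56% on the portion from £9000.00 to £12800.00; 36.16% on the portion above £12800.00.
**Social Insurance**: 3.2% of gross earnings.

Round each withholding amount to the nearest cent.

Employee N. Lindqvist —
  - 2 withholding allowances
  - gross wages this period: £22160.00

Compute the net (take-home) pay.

Territorial Income Tax: taxable = £22160.00 − 2×£300.00 = £21560.00
  £2890.04 + 36.16% × (£21560.00 − £12800.00) = £2890.04 + 36.16% × £8760.00 = £6057.66
Social Insurance: 3.2% × £22160.00 = £709.12
Total withheld: £6057.66 + £709.12 = £6766.78
Net pay: £22160.00 − £6766.78 = £15393.22

£15393.22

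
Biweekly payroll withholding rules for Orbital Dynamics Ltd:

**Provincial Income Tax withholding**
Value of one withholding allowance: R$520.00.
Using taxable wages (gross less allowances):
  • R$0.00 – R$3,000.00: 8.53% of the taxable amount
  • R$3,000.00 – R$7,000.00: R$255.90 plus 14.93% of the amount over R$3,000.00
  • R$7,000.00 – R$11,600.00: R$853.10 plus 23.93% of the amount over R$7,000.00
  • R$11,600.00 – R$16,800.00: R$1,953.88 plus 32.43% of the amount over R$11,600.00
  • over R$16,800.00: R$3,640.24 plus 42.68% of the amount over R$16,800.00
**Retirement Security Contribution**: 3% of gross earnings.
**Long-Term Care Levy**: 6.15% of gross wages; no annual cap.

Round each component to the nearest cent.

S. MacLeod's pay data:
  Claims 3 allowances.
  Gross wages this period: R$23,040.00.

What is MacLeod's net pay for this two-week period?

R$15,294.18

Provincial Income Tax: taxable = R$23,040.00 − 3×R$520.00 = R$21,480.00
  R$3,640.24 + 42.68% × (R$21,480.00 − R$16,800.00) = R$3,640.24 + 42.68% × R$4,680.00 = R$5,637.66
Retirement Security Contribution: 3% × R$23,040.00 = R$691.20
Long-Term Care Levy: 6.15% × R$23,040.00 = R$1,416.96
Total withheld: R$5,637.66 + R$691.20 + R$1,416.96 = R$7,745.82
Net pay: R$23,040.00 − R$7,745.82 = R$15,294.18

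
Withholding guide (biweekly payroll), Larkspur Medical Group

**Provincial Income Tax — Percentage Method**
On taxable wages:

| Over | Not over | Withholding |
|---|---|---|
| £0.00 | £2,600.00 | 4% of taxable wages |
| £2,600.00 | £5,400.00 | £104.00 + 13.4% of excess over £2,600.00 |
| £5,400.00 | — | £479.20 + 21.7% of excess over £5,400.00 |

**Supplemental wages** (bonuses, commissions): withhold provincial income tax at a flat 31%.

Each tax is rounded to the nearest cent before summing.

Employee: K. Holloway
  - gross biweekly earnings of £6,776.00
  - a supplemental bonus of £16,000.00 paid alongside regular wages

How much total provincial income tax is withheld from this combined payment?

£5,737.79

Provincial Income Tax: taxable = £6,776.00
  £479.20 + 21.7% × (£6,776.00 − £5,400.00) = £479.20 + 21.7% × £1,376.00 = £777.79
Supplemental (31% flat on bonus): 31% × £16,000.00 = £4,960.00
Total provincial income tax: £777.79 + £4,960.00 = £5,737.79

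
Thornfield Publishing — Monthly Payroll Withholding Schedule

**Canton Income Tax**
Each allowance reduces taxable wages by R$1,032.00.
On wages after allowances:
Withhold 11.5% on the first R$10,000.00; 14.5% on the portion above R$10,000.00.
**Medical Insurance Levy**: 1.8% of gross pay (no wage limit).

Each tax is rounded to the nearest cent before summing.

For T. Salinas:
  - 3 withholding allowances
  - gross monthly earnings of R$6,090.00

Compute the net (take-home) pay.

R$5,636.07

Canton Income Tax: taxable = R$6,090.00 − 3×R$1,032.00 = R$2,994.00
  11.5% × R$2,994.00 = R$344.31
Medical Insurance Levy: 1.8% × R$6,090.00 = R$109.62
Total withheld: R$344.31 + R$109.62 = R$453.93
Net pay: R$6,090.00 − R$453.93 = R$5,636.07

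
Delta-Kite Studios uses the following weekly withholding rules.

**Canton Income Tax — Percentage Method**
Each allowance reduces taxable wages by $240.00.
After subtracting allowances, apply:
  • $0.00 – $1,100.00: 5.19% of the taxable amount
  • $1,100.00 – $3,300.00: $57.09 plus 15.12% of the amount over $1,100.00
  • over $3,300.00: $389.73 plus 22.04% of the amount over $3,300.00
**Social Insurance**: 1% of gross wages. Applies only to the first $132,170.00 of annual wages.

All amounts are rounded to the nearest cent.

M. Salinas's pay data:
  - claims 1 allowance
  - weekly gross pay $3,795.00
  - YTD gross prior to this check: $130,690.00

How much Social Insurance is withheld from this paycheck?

Social Insurance: cap $132,170.00 − YTD $130,690.00 = $1,480.00 subject; 1% × $1,480.00 = $14.80

$14.80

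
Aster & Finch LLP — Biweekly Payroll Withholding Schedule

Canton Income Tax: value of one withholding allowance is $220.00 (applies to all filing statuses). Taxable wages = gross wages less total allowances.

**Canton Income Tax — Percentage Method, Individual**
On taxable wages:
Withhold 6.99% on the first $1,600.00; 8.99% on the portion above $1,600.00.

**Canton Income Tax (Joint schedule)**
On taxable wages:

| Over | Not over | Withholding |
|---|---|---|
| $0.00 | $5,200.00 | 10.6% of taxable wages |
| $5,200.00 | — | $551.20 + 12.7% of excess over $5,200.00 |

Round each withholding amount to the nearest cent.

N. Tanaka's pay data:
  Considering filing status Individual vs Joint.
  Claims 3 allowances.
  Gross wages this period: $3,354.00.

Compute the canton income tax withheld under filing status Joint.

$285.56

Canton Income Tax (Joint): taxable = $3,354.00 − 3×$220.00 = $2,694.00
  10.6% × $2,694.00 = $285.56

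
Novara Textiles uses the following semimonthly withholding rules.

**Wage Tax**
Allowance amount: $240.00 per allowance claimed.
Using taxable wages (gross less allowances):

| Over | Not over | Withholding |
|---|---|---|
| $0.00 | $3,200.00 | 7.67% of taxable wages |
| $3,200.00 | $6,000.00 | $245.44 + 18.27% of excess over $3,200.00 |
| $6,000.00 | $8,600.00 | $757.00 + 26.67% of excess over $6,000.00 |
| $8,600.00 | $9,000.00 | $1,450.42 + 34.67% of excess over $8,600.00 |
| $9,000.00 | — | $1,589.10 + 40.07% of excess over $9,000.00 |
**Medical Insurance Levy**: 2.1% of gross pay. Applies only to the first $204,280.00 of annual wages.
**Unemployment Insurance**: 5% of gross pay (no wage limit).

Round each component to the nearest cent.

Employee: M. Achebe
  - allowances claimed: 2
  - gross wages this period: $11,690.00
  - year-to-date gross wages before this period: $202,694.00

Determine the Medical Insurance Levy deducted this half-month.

Medical Insurance Levy: cap $204,280.00 − YTD $202,694.00 = $1,586.00 subject; 2.1% × $1,586.00 = $33.31

$33.31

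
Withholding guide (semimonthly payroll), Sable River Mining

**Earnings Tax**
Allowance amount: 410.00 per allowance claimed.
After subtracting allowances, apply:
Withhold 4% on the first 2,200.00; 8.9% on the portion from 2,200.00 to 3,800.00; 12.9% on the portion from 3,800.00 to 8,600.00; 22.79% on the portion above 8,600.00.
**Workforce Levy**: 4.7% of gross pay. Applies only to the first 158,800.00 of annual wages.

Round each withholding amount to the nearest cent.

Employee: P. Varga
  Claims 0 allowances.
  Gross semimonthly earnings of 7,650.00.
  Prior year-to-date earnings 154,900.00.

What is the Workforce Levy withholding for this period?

183.30

Workforce Levy: cap 158,800.00 − YTD 154,900.00 = 3,900.00 subject; 4.7% × 3,900.00 = 183.30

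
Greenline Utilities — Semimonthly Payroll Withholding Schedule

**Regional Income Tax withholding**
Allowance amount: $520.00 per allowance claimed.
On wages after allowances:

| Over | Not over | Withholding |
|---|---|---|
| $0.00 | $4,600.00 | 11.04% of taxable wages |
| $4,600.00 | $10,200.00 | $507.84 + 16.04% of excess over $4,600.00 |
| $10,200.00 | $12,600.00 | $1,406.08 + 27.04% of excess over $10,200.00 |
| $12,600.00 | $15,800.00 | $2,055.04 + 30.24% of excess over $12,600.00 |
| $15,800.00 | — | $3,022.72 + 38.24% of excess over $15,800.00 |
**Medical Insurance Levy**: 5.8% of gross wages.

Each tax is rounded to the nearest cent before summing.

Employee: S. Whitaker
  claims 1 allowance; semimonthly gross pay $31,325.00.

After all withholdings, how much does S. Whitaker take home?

Regional Income Tax: taxable = $31,325.00 − 1×$520.00 = $30,805.00
  $3,022.72 + 38.24% × ($30,805.00 − $15,800.00) = $3,022.72 + 38.24% × $15,005.00 = $8,760.63
Medical Insurance Levy: 5.8% × $31,325.00 = $1,816.85
Total withheld: $8,760.63 + $1,816.85 = $10,577.48
Net pay: $31,325.00 − $10,577.48 = $20,747.52

$20,747.52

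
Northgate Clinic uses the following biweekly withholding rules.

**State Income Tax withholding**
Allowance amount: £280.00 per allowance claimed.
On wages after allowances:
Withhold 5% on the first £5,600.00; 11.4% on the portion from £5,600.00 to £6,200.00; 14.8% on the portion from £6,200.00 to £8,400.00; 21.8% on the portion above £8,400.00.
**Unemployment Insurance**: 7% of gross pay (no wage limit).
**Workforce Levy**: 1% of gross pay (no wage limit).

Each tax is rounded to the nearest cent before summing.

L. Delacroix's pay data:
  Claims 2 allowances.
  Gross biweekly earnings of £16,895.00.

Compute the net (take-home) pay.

State Income Tax: taxable = £16,895.00 − 2×£280.00 = £16,335.00
  £674.00 + 21.8% × (£16,335.00 − £8,400.00) = £674.00 + 21.8% × £7,935.00 = £2,403.83
Unemployment Insurance: 7% × £16,895.00 = £1,182.65
Workforce Levy: 1% × £16,895.00 = £168.95
Total withheld: £2,403.83 + £1,182.65 + £168.95 = £3,755.43
Net pay: £16,895.00 − £3,755.43 = £13,139.57

£13,139.57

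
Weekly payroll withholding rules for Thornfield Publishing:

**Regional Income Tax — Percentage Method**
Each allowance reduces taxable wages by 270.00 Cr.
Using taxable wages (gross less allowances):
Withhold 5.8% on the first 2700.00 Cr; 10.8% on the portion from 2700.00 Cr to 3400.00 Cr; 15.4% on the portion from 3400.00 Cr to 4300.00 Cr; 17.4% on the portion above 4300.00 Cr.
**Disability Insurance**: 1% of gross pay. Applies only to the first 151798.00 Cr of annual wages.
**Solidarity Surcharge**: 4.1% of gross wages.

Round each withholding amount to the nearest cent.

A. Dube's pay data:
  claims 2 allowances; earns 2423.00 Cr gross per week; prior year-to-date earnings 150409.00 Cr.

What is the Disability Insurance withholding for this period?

Disability Insurance: cap 151798.00 Cr − YTD 150409.00 Cr = 1389.00 Cr subject; 1% × 1389.00 Cr = 13.89 Cr

13.89 Cr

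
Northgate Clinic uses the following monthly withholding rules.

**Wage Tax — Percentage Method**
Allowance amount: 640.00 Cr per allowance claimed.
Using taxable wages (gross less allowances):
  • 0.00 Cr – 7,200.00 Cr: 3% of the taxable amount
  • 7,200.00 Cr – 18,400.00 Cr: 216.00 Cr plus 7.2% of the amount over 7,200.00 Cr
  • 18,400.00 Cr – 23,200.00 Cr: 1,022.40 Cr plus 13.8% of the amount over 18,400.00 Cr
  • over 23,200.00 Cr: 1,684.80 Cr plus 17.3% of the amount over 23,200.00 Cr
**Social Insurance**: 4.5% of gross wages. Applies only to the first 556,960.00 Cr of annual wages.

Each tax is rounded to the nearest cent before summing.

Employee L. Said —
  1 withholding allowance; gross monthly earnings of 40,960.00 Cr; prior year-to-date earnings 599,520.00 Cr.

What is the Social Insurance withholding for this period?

Social Insurance: YTD 599,520.00 Cr ≥ cap 556,960.00 Cr → 0.00 Cr

0.00 Cr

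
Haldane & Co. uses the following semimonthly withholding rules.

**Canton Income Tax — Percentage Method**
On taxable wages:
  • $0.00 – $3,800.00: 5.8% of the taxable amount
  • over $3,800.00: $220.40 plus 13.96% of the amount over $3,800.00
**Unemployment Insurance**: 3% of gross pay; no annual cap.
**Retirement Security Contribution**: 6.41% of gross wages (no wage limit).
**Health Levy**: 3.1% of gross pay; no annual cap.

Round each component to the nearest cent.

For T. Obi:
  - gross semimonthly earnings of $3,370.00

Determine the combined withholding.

$617.05

Canton Income Tax: taxable = $3,370.00
  5.8% × $3,370.00 = $195.46
Unemployment Insurance: 3% × $3,370.00 = $101.10
Retirement Security Contribution: 6.41% × $3,370.00 = $216.02
Health Levy: 3.1% × $3,370.00 = $104.47
Total: $195.46 + $101.10 + $216.02 + $104.47 = $617.05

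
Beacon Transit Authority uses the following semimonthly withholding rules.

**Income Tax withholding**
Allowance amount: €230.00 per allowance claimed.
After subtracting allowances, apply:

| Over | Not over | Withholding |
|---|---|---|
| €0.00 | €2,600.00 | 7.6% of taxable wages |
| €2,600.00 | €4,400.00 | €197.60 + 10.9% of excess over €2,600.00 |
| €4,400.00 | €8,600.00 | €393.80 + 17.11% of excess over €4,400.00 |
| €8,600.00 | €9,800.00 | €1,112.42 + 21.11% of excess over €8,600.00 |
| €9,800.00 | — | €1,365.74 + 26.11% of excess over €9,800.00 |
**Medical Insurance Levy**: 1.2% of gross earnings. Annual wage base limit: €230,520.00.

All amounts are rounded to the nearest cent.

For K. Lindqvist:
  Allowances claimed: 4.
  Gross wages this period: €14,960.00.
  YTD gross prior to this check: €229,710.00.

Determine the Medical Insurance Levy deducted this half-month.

Medical Insurance Levy: cap €230,520.00 − YTD €229,710.00 = €810.00 subject; 1.2% × €810.00 = €9.72

€9.72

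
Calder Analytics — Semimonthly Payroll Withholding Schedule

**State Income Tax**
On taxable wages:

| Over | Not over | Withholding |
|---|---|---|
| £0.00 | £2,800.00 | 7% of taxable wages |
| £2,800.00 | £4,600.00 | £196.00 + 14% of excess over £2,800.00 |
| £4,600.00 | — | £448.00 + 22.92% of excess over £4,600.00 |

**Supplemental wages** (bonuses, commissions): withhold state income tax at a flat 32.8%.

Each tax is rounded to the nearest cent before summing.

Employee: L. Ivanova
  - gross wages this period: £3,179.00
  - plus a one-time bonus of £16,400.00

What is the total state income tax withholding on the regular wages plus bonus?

State Income Tax: taxable = £3,179.00
  £196.00 + 14% × (£3,179.00 − £2,800.00) = £196.00 + 14% × £379.00 = £249.06
Supplemental (32.8% flat on bonus): 32.8% × £16,400.00 = £5,379.20
Total state income tax: £249.06 + £5,379.20 = £5,628.26

£5,628.26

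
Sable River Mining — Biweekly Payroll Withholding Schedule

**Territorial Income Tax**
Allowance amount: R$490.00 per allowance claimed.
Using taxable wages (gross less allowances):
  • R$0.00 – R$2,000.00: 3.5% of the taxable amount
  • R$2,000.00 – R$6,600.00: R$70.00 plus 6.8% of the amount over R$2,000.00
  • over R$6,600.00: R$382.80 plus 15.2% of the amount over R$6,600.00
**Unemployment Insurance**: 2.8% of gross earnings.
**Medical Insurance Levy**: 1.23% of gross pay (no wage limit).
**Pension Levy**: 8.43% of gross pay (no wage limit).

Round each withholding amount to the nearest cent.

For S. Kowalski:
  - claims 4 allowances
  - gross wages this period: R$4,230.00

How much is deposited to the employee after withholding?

Territorial Income Tax: taxable = R$4,230.00 − 4×R$490.00 = R$2,270.00
  R$70.00 + 6.8% × (R$2,270.00 − R$2,000.00) = R$70.00 + 6.8% × R$270.00 = R$88.36
Unemployment Insurance: 2.8% × R$4,230.00 = R$118.44
Medical Insurance Levy: 1.23% × R$4,230.00 = R$52.03
Pension Levy: 8.43% × R$4,230.00 = R$356.59
Total withheld: R$88.36 + R$118.44 + R$52.03 + R$356.59 = R$615.42
Net pay: R$4,230.00 − R$615.42 = R$3,614.58

R$3,614.58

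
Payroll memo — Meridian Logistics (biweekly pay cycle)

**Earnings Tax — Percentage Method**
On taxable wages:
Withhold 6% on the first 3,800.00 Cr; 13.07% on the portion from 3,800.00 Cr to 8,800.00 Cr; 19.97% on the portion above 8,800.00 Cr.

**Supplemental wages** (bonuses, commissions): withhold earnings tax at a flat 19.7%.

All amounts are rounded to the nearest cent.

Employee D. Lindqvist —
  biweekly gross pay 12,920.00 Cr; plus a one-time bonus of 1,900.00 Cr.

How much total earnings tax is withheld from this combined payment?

2,078.56 Cr

Earnings Tax: taxable = 12,920.00 Cr
  881.50 Cr + 19.97% × (12,920.00 Cr − 8,800.00 Cr) = 881.50 Cr + 19.97% × 4,120.00 Cr = 1,704.26 Cr
Supplemental (19.7% flat on bonus): 19.7% × 1,900.00 Cr = 374.30 Cr
Total earnings tax: 1,704.26 Cr + 374.30 Cr = 2,078.56 Cr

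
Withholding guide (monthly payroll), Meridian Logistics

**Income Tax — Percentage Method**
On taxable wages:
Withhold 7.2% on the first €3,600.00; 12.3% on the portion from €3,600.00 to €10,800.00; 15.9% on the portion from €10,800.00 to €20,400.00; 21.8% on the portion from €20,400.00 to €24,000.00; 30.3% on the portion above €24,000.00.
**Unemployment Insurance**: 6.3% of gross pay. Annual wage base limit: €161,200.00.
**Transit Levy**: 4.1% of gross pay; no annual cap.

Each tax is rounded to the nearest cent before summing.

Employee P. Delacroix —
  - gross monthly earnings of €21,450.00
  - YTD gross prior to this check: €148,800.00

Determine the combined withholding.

€4,560.75

Income Tax: taxable = €21,450.00
  €2,671.20 + 21.8% × (€21,450.00 − €20,400.00) = €2,671.20 + 21.8% × €1,050.00 = €2,900.10
Unemployment Insurance: cap €161,200.00 − YTD €148,800.00 = €12,400.00 subject; 6.3% × €12,400.00 = €781.20
Transit Levy: 4.1% × €21,450.00 = €879.45
Total: €2,900.10 + €781.20 + €879.45 = €4,560.75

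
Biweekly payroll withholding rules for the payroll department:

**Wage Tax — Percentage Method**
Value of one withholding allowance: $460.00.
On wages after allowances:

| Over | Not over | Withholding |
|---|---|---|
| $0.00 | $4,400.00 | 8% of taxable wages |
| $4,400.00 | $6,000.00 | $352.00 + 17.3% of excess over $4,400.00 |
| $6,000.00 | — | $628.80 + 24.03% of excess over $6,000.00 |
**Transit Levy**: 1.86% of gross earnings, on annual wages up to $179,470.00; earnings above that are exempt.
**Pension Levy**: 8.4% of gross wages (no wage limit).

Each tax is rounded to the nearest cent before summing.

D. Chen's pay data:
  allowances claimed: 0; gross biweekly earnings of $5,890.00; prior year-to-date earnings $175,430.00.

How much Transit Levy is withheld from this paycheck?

$75.14

Transit Levy: cap $179,470.00 − YTD $175,430.00 = $4,040.00 subject; 1.86% × $4,040.00 = $75.14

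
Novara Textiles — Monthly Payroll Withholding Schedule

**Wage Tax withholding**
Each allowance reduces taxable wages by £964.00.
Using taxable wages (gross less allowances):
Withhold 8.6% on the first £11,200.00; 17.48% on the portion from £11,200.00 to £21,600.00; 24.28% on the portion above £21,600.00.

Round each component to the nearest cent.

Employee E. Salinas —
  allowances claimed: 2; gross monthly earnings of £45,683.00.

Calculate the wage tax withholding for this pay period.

Wage Tax: taxable = £45,683.00 − 2×£964.00 = £43,755.00
  £2,781.12 + 24.28% × (£43,755.00 − £21,600.00) = £2,781.12 + 24.28% × £22,155.00 = £8,160.35

£8,160.35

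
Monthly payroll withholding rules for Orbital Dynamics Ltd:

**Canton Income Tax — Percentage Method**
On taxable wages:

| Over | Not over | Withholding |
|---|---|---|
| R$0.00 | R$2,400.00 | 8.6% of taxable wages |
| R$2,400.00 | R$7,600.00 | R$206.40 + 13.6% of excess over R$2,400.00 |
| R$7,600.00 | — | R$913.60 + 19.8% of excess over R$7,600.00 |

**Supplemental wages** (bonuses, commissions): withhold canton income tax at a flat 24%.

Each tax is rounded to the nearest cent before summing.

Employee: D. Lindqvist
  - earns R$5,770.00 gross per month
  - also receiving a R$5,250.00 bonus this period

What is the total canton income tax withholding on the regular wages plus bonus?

Canton Income Tax: taxable = R$5,770.00
  R$206.40 + 13.6% × (R$5,770.00 − R$2,400.00) = R$206.40 + 13.6% × R$3,370.00 = R$664.72
Supplemental (24% flat on bonus): 24% × R$5,250.00 = R$1,260.00
Total canton income tax: R$664.72 + R$1,260.00 = R$1,924.72

R$1,924.72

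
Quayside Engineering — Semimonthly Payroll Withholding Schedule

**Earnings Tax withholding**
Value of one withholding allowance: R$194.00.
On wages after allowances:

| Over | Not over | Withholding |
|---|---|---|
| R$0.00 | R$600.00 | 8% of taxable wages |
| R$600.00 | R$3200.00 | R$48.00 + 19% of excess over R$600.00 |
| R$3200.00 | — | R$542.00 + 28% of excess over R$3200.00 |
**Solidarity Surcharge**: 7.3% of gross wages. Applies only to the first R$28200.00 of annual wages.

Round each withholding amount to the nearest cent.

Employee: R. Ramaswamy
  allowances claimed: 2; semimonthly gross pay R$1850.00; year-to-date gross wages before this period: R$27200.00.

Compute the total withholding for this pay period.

R$284.78

Earnings Tax: taxable = R$1850.00 − 2×R$194.00 = R$1462.00
  R$48.00 + 19% × (R$1462.00 − R$600.00) = R$48.00 + 19% × R$862.00 = R$211.78
Solidarity Surcharge: cap R$28200.00 − YTD R$27200.00 = R$1000.00 subject; 7.3% × R$1000.00 = R$73.00
Total: R$211.78 + R$73.00 = R$284.78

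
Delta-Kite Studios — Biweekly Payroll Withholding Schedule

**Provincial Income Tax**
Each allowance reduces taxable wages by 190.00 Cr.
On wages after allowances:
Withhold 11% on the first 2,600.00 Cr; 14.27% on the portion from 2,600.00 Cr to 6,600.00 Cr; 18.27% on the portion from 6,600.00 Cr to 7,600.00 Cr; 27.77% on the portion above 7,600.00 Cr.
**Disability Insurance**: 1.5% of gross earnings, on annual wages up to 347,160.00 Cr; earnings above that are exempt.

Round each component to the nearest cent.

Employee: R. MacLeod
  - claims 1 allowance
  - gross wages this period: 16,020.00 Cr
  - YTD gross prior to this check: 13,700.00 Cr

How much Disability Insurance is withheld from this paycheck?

240.30 Cr

Disability Insurance: 1.5% × 16,020.00 Cr = 240.30 Cr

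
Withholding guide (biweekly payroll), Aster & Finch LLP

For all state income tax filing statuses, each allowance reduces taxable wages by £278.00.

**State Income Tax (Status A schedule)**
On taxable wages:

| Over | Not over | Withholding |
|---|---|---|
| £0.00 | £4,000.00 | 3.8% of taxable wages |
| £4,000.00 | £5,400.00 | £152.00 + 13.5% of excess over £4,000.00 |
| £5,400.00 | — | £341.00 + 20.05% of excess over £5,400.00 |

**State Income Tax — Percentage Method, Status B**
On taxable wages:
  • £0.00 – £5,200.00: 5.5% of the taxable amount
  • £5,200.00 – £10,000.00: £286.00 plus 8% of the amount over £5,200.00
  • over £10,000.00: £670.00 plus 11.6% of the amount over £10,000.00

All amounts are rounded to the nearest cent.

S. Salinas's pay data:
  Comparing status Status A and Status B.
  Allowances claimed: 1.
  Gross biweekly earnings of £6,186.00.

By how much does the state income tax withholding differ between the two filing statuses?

£100.21

State Income Tax (Status A): taxable = £6,186.00 − 1×£278.00 = £5,908.00
  £341.00 + 20.05% × (£5,908.00 − £5,400.00) = £341.00 + 20.05% × £508.00 = £442.85
State Income Tax (Status B): taxable = £6,186.00 − 1×£278.00 = £5,908.00
  £286.00 + 8% × (£5,908.00 − £5,200.00) = £286.00 + 8% × £708.00 = £342.64
Difference: |£442.85 − £342.64| = £100.21 (higher under Status A)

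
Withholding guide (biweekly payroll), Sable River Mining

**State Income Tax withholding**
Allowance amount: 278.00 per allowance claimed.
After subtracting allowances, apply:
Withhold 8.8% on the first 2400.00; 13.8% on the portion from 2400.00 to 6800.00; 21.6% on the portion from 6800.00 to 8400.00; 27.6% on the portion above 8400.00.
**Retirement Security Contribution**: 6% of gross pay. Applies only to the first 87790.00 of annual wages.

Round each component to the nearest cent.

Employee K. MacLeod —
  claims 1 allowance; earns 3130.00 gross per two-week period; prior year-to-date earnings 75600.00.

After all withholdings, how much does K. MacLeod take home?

2668.62

State Income Tax: taxable = 3130.00 − 1×278.00 = 2852.00
  211.20 + 13.8% × (2852.00 − 2400.00) = 211.20 + 13.8% × 452.00 = 273.58
Retirement Security Contribution: 6% × 3130.00 = 187.80
Total withheld: 273.58 + 187.80 = 461.38
Net pay: 3130.00 − 461.38 = 2668.62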